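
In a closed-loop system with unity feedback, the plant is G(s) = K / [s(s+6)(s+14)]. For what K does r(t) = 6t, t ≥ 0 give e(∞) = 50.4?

One free integrator in G(s): this is a type 1 system.
K_v = lim_{s→0} s·G(s) = K / (6·14) = (1/84)·K.
e_ss = 6/K_v = 50.4 ⇒ K_v = 5/42 ⇒ K = (5/42)/(1/84) = 10.

10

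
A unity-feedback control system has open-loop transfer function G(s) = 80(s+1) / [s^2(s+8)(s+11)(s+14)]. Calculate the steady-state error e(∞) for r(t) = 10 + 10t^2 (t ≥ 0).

308

The open loop has two poles at the origin → type 2 system. Taking each input component in turn:
  • 10: tracked with zero error.
  • 10t^2: e_ss = 20/K_a with K_a=5/77 → 308.
Total e_ss = 308.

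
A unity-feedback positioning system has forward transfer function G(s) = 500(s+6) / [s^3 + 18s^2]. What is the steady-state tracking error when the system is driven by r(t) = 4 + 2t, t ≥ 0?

Lowest-order denominator term is 18s^2, so the open loop has 2 poles at the origin → type 2 system. Taking each input component in turn:
  • 4: tracked with zero error.
  • 2t: tracked with zero error.
Total e_ss = 0.

0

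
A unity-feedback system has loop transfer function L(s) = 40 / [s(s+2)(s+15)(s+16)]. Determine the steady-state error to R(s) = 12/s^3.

infinity

One free integrator in L(s): this is a type 1 system.
For a type-1 system K_a = 0, so e_ss to a parabolic input is unbounded.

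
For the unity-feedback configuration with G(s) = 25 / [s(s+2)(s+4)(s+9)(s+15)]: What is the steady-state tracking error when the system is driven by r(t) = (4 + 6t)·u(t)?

The open loop has one pole at the origin → type 1 system. Taking each input component in turn:
  • 4: tracked with zero error.
  • 6t: e_ss = 6/K_v with K_v=5/216 → 259.2.
Total e_ss = 259.2.

259.2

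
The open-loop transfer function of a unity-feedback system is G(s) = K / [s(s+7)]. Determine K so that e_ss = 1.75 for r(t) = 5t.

G(s) has one factor of s in the denominator, so the system is type 1.
K_v = lim_{s→0} s·G(s) = K / (7) = (1/7)·K.
e_ss = 5/K_v = 1.75 ⇒ K_v = 20/7 ⇒ K = (20/7)/(1/7) = 20.

20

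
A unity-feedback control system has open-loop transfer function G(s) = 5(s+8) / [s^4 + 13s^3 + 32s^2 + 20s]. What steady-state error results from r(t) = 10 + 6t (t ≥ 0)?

3

Lowest-order denominator term is 20s, so the open loop has 1 pole at the origin → type 1 system. Treating each term separately:
  • 10: tracked with zero error.
  • 6t: e_ss = 6/K_v with K_v=2 → 3.
Total e_ss = 3.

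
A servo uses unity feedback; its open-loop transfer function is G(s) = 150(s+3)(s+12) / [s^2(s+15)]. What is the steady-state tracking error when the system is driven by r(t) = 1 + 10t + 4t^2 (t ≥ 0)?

1/45

System type = 2 (two poles at s=0). Treating each term separately:
  • 1: tracked with zero error.
  • 10t: tracked with zero error.
  • 4t^2: e_ss = 8/K_a with K_a=360 → 1/45.
Total e_ss = 1/45.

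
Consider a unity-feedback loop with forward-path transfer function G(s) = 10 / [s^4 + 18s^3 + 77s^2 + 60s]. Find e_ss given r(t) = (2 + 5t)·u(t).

Factoring s from the denominator leaves a polynomial with constant term 60, so the system is type 1. By superposition:
  • 2: tracked with zero error.
  • 5t: e_ss = 5/K_v with K_v=1/6 → 30.
Total e_ss = 30.

30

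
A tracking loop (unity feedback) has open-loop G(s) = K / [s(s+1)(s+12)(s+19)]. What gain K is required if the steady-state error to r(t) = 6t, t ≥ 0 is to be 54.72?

25

G(s) has one factor of s in the denominator, so the system is type 1.
K_v = lim_{s→0} s·G(s) = K / (1·12·19) = (1/228)·K.
e_ss = 6/K_v = 54.72 ⇒ K_v = 25/228 ⇒ K = (25/228)/(1/228) = 25.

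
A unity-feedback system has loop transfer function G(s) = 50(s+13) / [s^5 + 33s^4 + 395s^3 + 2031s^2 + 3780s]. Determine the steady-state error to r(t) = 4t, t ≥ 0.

Factoring s from the denominator leaves a polynomial with constant term 3780, so the system is type 1.
K_v = lim_{s→0} s·G(s) = 50·13 / 3780 = 65/378.
e_ss = 4/K_v = 4/(65/378) = 1512/65.

1512/65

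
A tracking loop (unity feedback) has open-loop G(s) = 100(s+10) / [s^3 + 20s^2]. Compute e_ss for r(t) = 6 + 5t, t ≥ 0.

Factoring s^2 from the denominator leaves a polynomial with constant term 20, so the system is type 2. Treating each term separately:
  • 6: tracked with zero error.
  • 5t: tracked with zero error.
Total e_ss = 0.

0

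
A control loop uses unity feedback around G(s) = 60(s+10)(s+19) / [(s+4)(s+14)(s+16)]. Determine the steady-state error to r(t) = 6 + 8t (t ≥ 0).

No free integrators in G(s): this is a type 0 system. Taking each input component in turn:
  • 6: e_ss = 6/(1+K_p) with K_p=1425/112 → 672/1537.
  • 8t: a type-0 system cannot track it, e_ss → ∞.
The unbounded component dominates.

infinity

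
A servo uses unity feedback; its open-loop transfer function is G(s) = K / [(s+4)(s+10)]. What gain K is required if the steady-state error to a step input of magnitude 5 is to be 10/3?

20

G(s) has no factors of s in the denominator, so the system is type 0.
K_p = lim_{s→0} G(s) = K / (4·10) = 0.025·K.
e_ss = 5/(1 + K_p) = 10/3 ⇒ 1 + 0.025·K = 1.5 ⇒ K = 20.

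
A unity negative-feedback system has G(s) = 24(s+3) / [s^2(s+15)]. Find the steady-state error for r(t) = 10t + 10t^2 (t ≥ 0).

Two free integrators in G(s): this is a type 2 system. Taking each input component in turn:
  • 10t: tracked with zero error.
  • 10t^2: e_ss = 20/K_a with K_a=4.8 → 25/6.
Total e_ss = 25/6.

25/6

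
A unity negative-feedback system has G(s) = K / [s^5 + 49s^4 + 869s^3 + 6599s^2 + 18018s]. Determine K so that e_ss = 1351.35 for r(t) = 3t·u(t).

The denominator has no term below 18018s — 1 pole at s=0, type 1.
K_v = lim_{s→0} s·G(s) = K / 18018 = (1/18018)·K.
e_ss = 3/K_v = 1351.35 ⇒ K_v = 20/9009 ⇒ K = (20/9009)/(1/18018) = 40.

40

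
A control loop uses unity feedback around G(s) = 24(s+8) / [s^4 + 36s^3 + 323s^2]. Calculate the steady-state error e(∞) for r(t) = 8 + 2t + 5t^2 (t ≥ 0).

Factoring s^2 from the denominator leaves a polynomial with constant term 323, so the system is type 2. Taking each input component in turn:
  • 8: tracked with zero error.
  • 2t: tracked with zero error.
  • 5t^2: e_ss = 10/K_a with K_a=192/323 → 1615/96.
Total e_ss = 1615/96.

1615/96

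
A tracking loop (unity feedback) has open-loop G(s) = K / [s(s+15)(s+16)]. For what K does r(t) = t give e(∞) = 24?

10

The open loop has one pole at the origin → type 1 system.
K_v = lim_{s→0} s·G(s) = K / (15·16) = (1/240)·K.
e_ss = 1/K_v = 24 ⇒ K_v = 1/24 ⇒ K = (1/24)/(1/240) = 10.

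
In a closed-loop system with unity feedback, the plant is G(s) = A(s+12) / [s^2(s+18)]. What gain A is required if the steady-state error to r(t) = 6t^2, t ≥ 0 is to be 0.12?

150

System type = 2 (two poles at s=0).
K_a = lim_{s→0} s^2·G(s) = A·12 / (18) = (2/3)·A.
e_ss = 12/K_a = 0.12 ⇒ K_a = 100 ⇒ A = 100/(2/3) = 150.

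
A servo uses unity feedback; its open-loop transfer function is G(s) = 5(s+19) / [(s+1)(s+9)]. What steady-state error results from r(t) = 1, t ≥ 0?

G(s) has no factors of s in the denominator, so the system is type 0.
K_p = lim_{s→0} G(s) = 5·19 / (1·9) = 95/9.
e_ss = 1/(1 + K_p) = 1/(104/9) = 9/104.

9/104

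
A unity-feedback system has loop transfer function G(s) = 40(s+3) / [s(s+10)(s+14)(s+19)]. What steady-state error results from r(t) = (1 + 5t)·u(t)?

G(s) has one factor of s in the denominator, so the system is type 1. Taking each input component in turn:
  • 1: tracked with zero error.
  • 5t: e_ss = 5/K_v with K_v=6/133 → 665/6.
Total e_ss = 665/6.

665/6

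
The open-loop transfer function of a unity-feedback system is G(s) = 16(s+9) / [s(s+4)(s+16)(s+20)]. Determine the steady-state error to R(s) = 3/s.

0

G(s) has one factor of s in the denominator, so the system is type 1.
K_p = ∞ for a type-1 system; e_ss to a step is zero.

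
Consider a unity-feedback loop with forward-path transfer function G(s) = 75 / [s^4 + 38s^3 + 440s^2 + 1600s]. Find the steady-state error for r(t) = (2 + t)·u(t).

64/3

Factoring s from the denominator leaves a polynomial with constant term 1600, so the system is type 1. Treating each term separately:
  • 2: tracked with zero error.
  • t: e_ss = 1/K_v with K_v=3/64 → 64/3.
Total e_ss = 64/3.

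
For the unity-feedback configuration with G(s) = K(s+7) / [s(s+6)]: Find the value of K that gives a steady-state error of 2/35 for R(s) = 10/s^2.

150

G(s) has one factor of s in the denominator, so the system is type 1.
K_v = lim_{s→0} s·G(s) = K·7 / (6) = (7/6)·K.
e_ss = 10/K_v = 2/35 ⇒ K_v = 175 ⇒ K = 175/(7/6) = 150.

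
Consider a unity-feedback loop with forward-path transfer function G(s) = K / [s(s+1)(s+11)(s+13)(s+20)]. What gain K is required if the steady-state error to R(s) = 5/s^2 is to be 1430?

G(s) has one factor of s in the denominator, so the system is type 1.
K_v = lim_{s→0} s·G(s) = K / (1·11·13·20) = (1/2860)·K.
e_ss = 5/K_v = 1430 ⇒ K_v = 1/286 ⇒ K = (1/286)/(1/2860) = 10.

10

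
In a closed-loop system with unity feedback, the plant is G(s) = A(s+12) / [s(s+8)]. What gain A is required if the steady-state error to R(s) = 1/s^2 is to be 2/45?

G(s) has one factor of s in the denominator, so the system is type 1.
K_v = lim_{s→0} s·G(s) = A·12 / (8) = 1.5·A.
e_ss = 1/K_v = 2/45 ⇒ K_v = 22.5 ⇒ A = 22.5/1.5 = 15.

15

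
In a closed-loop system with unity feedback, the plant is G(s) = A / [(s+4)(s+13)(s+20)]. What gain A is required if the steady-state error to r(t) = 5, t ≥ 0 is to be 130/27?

40

G(s) has no factors of s in the denominator, so the system is type 0.
K_p = lim_{s→0} G(s) = A / (4·13·20) = (1/1040)·A.
e_ss = 5/(1 + K_p) = 130/27 ⇒ 1 + (1/1040)·A = 27/26 ⇒ A = 40.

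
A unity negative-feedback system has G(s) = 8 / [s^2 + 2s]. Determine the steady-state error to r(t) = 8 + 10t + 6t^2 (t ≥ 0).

infinity

Factoring s from the denominator leaves a polynomial with constant term 2, so the system is type 1. By superposition:
  • 8: tracked with zero error.
  • 10t: e_ss = 10/K_v with K_v=4 → 2.5.
  • 6t^2: a type-1 system cannot track it, e_ss → ∞.
The unbounded component dominates.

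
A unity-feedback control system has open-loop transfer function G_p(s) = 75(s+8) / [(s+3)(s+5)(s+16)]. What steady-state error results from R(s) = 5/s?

10/7

No free integrators in G_p(s): this is a type 0 system.
K_p = lim_{s→0} G_p(s) = 75·8 / (3·5·16) = 2.5.
e_ss = 5/(1 + K_p) = 5/3.5 = 10/7.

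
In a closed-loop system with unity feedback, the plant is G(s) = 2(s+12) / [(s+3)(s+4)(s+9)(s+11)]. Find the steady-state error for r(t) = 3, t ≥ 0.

System type = 0 (no poles at s=0).
K_p = lim_{s→0} G(s) = 2·12 / (3·4·9·11) = 2/99.
e_ss = 3/(1 + K_p) = 3/(101/99) = 297/101.

297/101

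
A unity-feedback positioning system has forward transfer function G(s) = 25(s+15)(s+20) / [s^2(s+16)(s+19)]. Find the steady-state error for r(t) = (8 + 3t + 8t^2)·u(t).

System type = 2 (two poles at s=0). Taking each input component in turn:
  • 8: tracked with zero error.
  • 3t: tracked with zero error.
  • 8t^2: e_ss = 16/K_a with K_a=1875/76 → 1216/1875.
Total e_ss = 1216/1875.

1216/1875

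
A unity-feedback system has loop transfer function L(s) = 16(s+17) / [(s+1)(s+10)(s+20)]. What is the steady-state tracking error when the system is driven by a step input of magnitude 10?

250/59

L(s) has no factors of s in the denominator, so the system is type 0.
K_p = lim_{s→0} L(s) = 16·17 / (1·10·20) = 1.36.
e_ss = 10/(1 + K_p) = 10/2.36 = 250/59.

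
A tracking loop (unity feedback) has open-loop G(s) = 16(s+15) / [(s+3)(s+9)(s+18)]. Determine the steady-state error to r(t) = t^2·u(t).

infinity

G(s) has no factors of s in the denominator, so the system is type 0.
K_a = lim_{s→0} s^2·G(s) = 0; the steady-state error to this parabolic input grows without bound.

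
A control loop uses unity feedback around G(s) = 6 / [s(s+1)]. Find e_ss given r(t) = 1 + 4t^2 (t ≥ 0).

System type = 1 (one pole at s=0). Taking each input component in turn:
  • 1: tracked with zero error.
  • 4t^2: a type-1 system cannot track it, e_ss → ∞.
The unbounded component dominates.

infinity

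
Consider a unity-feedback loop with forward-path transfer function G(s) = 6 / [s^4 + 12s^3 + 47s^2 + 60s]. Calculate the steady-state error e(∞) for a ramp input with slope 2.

Factoring s from the denominator leaves a polynomial with constant term 60, so the system is type 1.
K_v = lim_{s→0} s·G(s) = 6 / 60 = 0.1.
e_ss = 2/K_v = 2/0.1 = 20.

20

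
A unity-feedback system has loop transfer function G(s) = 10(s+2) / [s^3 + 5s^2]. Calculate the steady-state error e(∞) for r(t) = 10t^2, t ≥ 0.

The denominator has no term below 5s^2 — 2 poles at s=0, type 2.
K_a = lim_{s→0} s^2·G(s) = 10·2 / 5 = 4.
r(t) = 10t^2 gives R(s) = 20/s^3.
e_ss = 20/K_a = 20/4 = 5.

5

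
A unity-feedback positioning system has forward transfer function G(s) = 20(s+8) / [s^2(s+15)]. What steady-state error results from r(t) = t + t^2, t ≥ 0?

0.1875

G(s) has two factors of s in the denominator, so the system is type 2. Taking each input component in turn:
  • t: tracked with zero error.
  • t^2: e_ss = 2/K_a with K_a=32/3 → 0.1875.
Total e_ss = 0.1875.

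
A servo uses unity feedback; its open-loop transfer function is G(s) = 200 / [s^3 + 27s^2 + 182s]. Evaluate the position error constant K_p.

infinity

K_p = lim_{s→0} G(s); with 1 pole at the origin the limit diverges, so K_p = ∞.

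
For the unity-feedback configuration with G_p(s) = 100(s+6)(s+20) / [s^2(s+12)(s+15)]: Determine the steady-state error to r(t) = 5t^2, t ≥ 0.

Two free integrators in G_p(s): this is a type 2 system.
K_a = lim_{s→0} s^2·G_p(s) = 100·6·20 / (12·15) = 200/3.
r(t) = 5t^2 gives R(s) = 10/s^3.
e_ss = 10/K_a = 10/(200/3) = 0.15.

0.15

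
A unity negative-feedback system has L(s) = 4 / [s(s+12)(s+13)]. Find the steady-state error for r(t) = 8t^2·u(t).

The open loop has one pole at the origin → type 1 system.
For a type-1 system K_a = 0, so e_ss to a parabolic input is unbounded.

infinity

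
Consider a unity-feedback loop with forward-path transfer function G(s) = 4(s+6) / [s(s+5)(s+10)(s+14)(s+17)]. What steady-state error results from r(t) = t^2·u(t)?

infinity

The open loop has one pole at the origin → type 1 system.
K_a = lim_{s→0} s^2·G(s) = 0; the steady-state error to this parabolic input grows without bound.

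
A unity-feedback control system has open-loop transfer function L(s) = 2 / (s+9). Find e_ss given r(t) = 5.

L(s) has no factors of s in the denominator, so the system is type 0.
K_p = lim_{s→0} L(s) = 2 / (9) = 2/9.
e_ss = 5/(1 + K_p) = 5/(11/9) = 45/11.

45/11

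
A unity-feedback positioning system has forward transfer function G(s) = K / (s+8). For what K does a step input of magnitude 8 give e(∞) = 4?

8

System type = 0 (no poles at s=0).
K_p = lim_{s→0} G(s) = K / (8) = 0.125·K.
e_ss = 8/(1 + K_p) = 4 ⇒ 1 + 0.125·K = 2 ⇒ K = 8.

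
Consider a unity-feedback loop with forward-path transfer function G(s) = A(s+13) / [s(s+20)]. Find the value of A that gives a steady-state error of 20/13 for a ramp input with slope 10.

System type = 1 (one pole at s=0).
K_v = lim_{s→0} s·G(s) = A·13 / (20) = 0.65·A.
e_ss = 10/K_v = 20/13 ⇒ K_v = 6.5 ⇒ A = 6.5/0.65 = 10.

10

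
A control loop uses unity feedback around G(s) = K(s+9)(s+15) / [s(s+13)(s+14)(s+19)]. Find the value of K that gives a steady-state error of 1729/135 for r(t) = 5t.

10

G(s) has one factor of s in the denominator, so the system is type 1.
K_v = lim_{s→0} s·G(s) = K·9·15 / (13·14·19) = (135/3458)·K.
e_ss = 5/K_v = 1729/135 ⇒ K_v = 675/1729 ⇒ K = (675/1729)/(135/3458) = 10.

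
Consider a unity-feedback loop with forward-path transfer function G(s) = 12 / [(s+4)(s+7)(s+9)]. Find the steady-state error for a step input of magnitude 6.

The open loop has no poles at the origin → type 0 system.
K_p = lim_{s→0} G(s) = 12 / (4·7·9) = 1/21.
e_ss = 6/(1 + K_p) = 6/(22/21) = 63/11.

63/11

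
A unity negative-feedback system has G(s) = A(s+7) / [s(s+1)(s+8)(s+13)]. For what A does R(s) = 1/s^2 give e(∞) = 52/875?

The open loop has one pole at the origin → type 1 system.
K_v = lim_{s→0} s·G(s) = A·7 / (1·8·13) = (7/104)·A.
e_ss = 1/K_v = 52/875 ⇒ K_v = 875/52 ⇒ A = (875/52)/(7/104) = 250.

250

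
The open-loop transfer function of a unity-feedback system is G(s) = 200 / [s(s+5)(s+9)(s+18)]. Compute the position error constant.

K_p = lim_{s→0} G(s); with 1 pole at the origin the limit diverges, so K_p = ∞.

infinity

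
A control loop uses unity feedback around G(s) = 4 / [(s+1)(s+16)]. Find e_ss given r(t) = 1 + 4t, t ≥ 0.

No free integrators in G(s): this is a type 0 system. Taking each input component in turn:
  • 1: e_ss = 1/(1+K_p) with K_p=0.25 → 0.8.
  • 4t: a type-0 system cannot track it, e_ss → ∞.
The unbounded component dominates.

infinity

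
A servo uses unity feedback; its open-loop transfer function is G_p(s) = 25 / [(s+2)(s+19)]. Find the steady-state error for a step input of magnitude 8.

304/63

The open loop has no poles at the origin → type 0 system.
K_p = lim_{s→0} G_p(s) = 25 / (2·19) = 25/38.
e_ss = 8/(1 + K_p) = 8/(63/38) = 304/63.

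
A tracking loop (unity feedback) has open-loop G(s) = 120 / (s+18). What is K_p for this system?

No free integrators in G(s): this is a type 0 system.
K_p = lim_{s→0} G(s) = 120 / (18) = 20/3.

20/3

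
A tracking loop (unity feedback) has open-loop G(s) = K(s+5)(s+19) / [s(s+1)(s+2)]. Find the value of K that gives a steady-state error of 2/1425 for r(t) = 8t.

G(s) has one factor of s in the denominator, so the system is type 1.
K_v = lim_{s→0} s·G(s) = K·5·19 / (1·2) = 47.5·K.
e_ss = 8/K_v = 2/1425 ⇒ K_v = 5700 ⇒ K = 5700/47.5 = 120.

120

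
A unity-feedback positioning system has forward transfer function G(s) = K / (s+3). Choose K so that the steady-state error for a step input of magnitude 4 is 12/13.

10

G(s) has no factors of s in the denominator, so the system is type 0.
K_p = lim_{s→0} G(s) = K / (3) = (1/3)·K.
e_ss = 4/(1 + K_p) = 12/13 ⇒ 1 + (1/3)·K = 13/3 ⇒ K = 10.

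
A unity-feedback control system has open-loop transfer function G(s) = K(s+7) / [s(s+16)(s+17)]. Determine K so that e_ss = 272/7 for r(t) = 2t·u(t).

2

The open loop has one pole at the origin → type 1 system.
K_v = lim_{s→0} s·G(s) = K·7 / (16·17) = (7/272)·K.
e_ss = 2/K_v = 272/7 ⇒ K_v = 7/136 ⇒ K = (7/136)/(7/272) = 2.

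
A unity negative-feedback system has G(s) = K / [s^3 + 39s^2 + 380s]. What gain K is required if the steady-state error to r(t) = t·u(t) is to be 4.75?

80

Factoring s from the denominator leaves a polynomial with constant term 380, so the system is type 1.
K_v = lim_{s→0} s·G(s) = K / 380 = (1/380)·K.
e_ss = 1/K_v = 4.75 ⇒ K_v = 4/19 ⇒ K = (4/19)/(1/380) = 80.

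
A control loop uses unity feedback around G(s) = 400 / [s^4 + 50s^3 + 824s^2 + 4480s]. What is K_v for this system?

Factoring s from the denominator leaves a polynomial with constant term 4480, so the system is type 1.
K_v = lim_{s→0} s·G(s) = 400 / 4480 = 5/56.

5/56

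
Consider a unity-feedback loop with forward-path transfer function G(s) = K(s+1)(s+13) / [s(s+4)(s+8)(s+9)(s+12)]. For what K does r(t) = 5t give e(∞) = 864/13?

20

System type = 1 (one pole at s=0).
K_v = lim_{s→0} s·G(s) = K·1·13 / (4·8·9·12) = (13/3456)·K.
e_ss = 5/K_v = 864/13 ⇒ K_v = 65/864 ⇒ K = (65/864)/(13/3456) = 20.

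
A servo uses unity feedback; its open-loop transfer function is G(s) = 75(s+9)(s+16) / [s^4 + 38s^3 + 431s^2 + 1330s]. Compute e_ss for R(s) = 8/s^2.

133/135

The denominator has no term below 1330s — 1 pole at s=0, type 1.
K_v = lim_{s→0} s·G(s) = 75·9·16 / 1330 = 1080/133.
e_ss = 8/K_v = 8/(1080/133) = 133/135.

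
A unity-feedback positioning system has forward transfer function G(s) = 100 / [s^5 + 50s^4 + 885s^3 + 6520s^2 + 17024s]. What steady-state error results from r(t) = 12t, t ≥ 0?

2042.88

Factoring s from the denominator leaves a polynomial with constant term 17024, so the system is type 1.
K_v = lim_{s→0} s·G(s) = 100 / 17024 = 25/4256.
e_ss = 12/K_v = 12/(25/4256) = 2042.88.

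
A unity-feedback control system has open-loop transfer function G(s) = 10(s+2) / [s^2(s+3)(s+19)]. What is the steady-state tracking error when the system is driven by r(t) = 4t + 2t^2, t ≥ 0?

System type = 2 (two poles at s=0). Taking each input component in turn:
  • 4t: tracked with zero error.
  • 2t^2: e_ss = 4/K_a with K_a=20/57 → 11.4.
Total e_ss = 11.4.

11.4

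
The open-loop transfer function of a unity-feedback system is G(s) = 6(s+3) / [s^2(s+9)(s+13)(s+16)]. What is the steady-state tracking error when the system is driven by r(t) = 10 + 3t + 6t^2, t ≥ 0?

G(s) has two factors of s in the denominator, so the system is type 2. Treating each term separately:
  • 10: tracked with zero error.
  • 3t: tracked with zero error.
  • 6t^2: e_ss = 12/K_a with K_a=1/104 → 1248.
Total e_ss = 1248.

1248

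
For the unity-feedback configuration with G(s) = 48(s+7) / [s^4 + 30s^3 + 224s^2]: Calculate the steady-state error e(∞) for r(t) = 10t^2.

40/3

The denominator has no term below 224s^2 — 2 poles at s=0, type 2.
K_a = lim_{s→0} s^2·G(s) = 48·7 / 224 = 1.5.
r(t) = 10t^2 gives R(s) = 20/s^3.
e_ss = 20/K_a = 20/1.5 = 40/3.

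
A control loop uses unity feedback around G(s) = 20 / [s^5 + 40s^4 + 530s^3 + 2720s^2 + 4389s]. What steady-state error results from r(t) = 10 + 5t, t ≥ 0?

Lowest-order denominator term is 4389s, so the open loop has 1 pole at the origin → type 1 system. Treating each term separately:
  • 10: tracked with zero error.
  • 5t: e_ss = 5/K_v with K_v=20/4389 → 1097.25.
Total e_ss = 1097.25.

1097.25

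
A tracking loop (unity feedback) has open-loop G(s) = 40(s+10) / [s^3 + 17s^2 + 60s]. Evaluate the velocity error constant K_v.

20/3

The denominator has no term below 60s — 1 pole at s=0, type 1.
K_v = lim_{s→0} s·G(s) = 40·10 / 60 = 20/3.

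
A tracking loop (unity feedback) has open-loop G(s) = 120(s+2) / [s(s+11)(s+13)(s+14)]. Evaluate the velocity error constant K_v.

120/1001

System type = 1 (one pole at s=0).
K_v = lim_{s→0} s·G(s) = 120·2 / (11·13·14) = 120/1001.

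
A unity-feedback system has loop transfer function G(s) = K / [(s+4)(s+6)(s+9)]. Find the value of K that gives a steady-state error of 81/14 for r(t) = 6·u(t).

8

System type = 0 (no poles at s=0).
K_p = lim_{s→0} G(s) = K / (4·6·9) = (1/216)·K.
e_ss = 6/(1 + K_p) = 81/14 ⇒ 1 + (1/216)·K = 28/27 ⇒ K = 8.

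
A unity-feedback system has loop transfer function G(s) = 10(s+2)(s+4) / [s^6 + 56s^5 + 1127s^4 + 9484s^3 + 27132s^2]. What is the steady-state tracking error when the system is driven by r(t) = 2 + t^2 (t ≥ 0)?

678.3

The denominator has no term below 27132s^2 — 2 poles at s=0, type 2. Treating each term separately:
  • 2: tracked with zero error.
  • t^2: e_ss = 2/K_a with K_a=20/6783 → 678.3.
Total e_ss = 678.3.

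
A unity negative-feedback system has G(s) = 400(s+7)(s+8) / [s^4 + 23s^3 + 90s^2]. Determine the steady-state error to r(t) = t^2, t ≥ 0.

9/1120

Factoring s^2 from the denominator leaves a polynomial with constant term 90, so the system is type 2.
K_a = lim_{s→0} s^2·G(s) = 400·7·8 / 90 = 2240/9.
r(t) = t^2 gives R(s) = 2/s^3.
e_ss = 2/K_a = 2/(2240/9) = 9/1120.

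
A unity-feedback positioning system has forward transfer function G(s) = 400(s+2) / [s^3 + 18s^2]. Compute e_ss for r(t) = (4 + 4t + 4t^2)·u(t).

0.18

Factoring s^2 from the denominator leaves a polynomial with constant term 18, so the system is type 2. Taking each input component in turn:
  • 4: tracked with zero error.
  • 4t: tracked with zero error.
  • 4t^2: e_ss = 8/K_a with K_a=400/9 → 0.18.
Total e_ss = 0.18.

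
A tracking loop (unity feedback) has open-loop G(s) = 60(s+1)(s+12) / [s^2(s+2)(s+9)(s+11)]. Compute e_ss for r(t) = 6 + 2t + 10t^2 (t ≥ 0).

5.5

G(s) has two factors of s in the denominator, so the system is type 2. Treating each term separately:
  • 6: tracked with zero error.
  • 2t: tracked with zero error.
  • 10t^2: e_ss = 20/K_a with K_a=40/11 → 5.5.
Total e_ss = 5.5.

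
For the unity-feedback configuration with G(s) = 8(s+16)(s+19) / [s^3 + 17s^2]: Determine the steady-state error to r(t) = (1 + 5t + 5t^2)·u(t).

Lowest-order denominator term is 17s^2, so the open loop has 2 poles at the origin → type 2 system. Treating each term separately:
  • 1: tracked with zero error.
  • 5t: tracked with zero error.
  • 5t^2: e_ss = 10/K_a with K_a=2432/17 → 85/1216.
Total e_ss = 85/1216.

85/1216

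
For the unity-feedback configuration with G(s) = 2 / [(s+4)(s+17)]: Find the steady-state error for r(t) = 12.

408/35

G(s) has no factors of s in the denominator, so the system is type 0.
K_p = lim_{s→0} G(s) = 2 / (4·17) = 1/34.
e_ss = 12/(1 + K_p) = 12/(35/34) = 408/35.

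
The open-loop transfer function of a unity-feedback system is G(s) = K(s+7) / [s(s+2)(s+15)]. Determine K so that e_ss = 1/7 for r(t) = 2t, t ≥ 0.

One free integrator in G(s): this is a type 1 system.
K_v = lim_{s→0} s·G(s) = K·7 / (2·15) = (7/30)·K.
e_ss = 2/K_v = 1/7 ⇒ K_v = 14 ⇒ K = 14/(7/30) = 60.

60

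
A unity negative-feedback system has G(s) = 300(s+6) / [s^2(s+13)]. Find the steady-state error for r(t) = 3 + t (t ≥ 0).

Two free integrators in G(s): this is a type 2 system. Taking each input component in turn:
  • 3: tracked with zero error.
  • t: tracked with zero error.
Total e_ss = 0.

0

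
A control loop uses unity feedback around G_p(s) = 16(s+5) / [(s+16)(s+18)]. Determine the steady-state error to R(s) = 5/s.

90/23

No free integrators in G_p(s): this is a type 0 system.
K_p = lim_{s→0} G_p(s) = 16·5 / (16·18) = 5/18.
e_ss = 5/(1 + K_p) = 5/(23/18) = 90/23.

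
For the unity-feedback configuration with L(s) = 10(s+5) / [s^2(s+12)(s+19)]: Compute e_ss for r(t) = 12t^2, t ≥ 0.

109.44

L(s) has two factors of s in the denominator, so the system is type 2.
K_a = lim_{s→0} s^2·L(s) = 10·5 / (12·19) = 25/114.
r(t) = 12t^2 gives R(s) = 24/s^3.
e_ss = 24/K_a = 24/(25/114) = 109.44.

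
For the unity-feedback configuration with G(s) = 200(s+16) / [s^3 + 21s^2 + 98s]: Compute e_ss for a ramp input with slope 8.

The denominator has no term below 98s — 1 pole at s=0, type 1.
K_v = lim_{s→0} s·G(s) = 200·16 / 98 = 1600/49.
e_ss = 8/K_v = 8/(1600/49) = 0.245.

0.245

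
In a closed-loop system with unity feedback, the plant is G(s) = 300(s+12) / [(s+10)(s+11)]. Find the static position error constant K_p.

360/11

The open loop has no poles at the origin → type 0 system.
K_p = lim_{s→0} G(s) = 300·12 / (10·11) = 360/11.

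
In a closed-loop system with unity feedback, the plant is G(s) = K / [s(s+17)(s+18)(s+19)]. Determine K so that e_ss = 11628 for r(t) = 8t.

4

G(s) has one factor of s in the denominator, so the system is type 1.
K_v = lim_{s→0} s·G(s) = K / (17·18·19) = (1/5814)·K.
e_ss = 8/K_v = 11628 ⇒ K_v = 2/2907 ⇒ K = (2/2907)/(1/5814) = 4.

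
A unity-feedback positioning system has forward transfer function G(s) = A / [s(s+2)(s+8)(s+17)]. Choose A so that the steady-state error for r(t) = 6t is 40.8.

40

The open loop has one pole at the origin → type 1 system.
K_v = lim_{s→0} s·G(s) = A / (2·8·17) = (1/272)·A.
e_ss = 6/K_v = 40.8 ⇒ K_v = 5/34 ⇒ A = (5/34)/(1/272) = 40.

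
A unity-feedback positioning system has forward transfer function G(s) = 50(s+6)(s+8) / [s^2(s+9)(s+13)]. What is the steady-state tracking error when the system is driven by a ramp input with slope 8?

0

System type = 2 (two poles at s=0).
K_v = ∞ for a type-2 system; e_ss to a ramp is zero.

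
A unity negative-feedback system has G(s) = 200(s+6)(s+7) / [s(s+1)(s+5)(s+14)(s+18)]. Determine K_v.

20/3

G(s) has one factor of s in the denominator, so the system is type 1.
K_v = lim_{s→0} s·G(s) = 200·6·7 / (1·5·14·18) = 20/3.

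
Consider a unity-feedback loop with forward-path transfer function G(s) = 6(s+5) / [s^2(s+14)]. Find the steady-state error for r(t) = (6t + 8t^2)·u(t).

112/15

The open loop has two poles at the origin → type 2 system. Taking each input component in turn:
  • 6t: tracked with zero error.
  • 8t^2: e_ss = 16/K_a with K_a=15/7 → 112/15.
Total e_ss = 112/15.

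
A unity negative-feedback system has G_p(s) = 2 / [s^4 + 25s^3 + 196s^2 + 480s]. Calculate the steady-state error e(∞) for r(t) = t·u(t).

Factoring s from the denominator leaves a polynomial with constant term 480, so the system is type 1.
K_v = lim_{s→0} s·G_p(s) = 2 / 480 = 1/240.
e_ss = 1/K_v = 1/(1/240) = 240.

240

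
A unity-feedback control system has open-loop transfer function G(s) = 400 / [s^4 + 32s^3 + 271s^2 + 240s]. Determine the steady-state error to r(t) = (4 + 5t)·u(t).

3

Lowest-order denominator term is 240s, so the open loop has 1 pole at the origin → type 1 system. By superposition:
  • 4: tracked with zero error.
  • 5t: e_ss = 5/K_v with K_v=5/3 → 3.
Total e_ss = 3.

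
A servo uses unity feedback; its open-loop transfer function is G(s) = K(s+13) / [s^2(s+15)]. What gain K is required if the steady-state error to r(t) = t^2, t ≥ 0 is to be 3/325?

250

Two free integrators in G(s): this is a type 2 system.
K_a = lim_{s→0} s^2·G(s) = K·13 / (15) = (13/15)·K.
e_ss = 2/K_a = 3/325 ⇒ K_a = 650/3 ⇒ K = (650/3)/(13/15) = 250.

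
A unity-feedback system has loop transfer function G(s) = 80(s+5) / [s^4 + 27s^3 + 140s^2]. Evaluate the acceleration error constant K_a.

20/7

The denominator has no term below 140s^2 — 2 poles at s=0, type 2.
K_a = lim_{s→0} s^2·G(s) = 80·5 / 140 = 20/7.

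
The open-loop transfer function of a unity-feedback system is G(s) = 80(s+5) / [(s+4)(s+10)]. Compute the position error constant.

10

G(s) has no factors of s in the denominator, so the system is type 0.
K_p = lim_{s→0} G(s) = 80·5 / (4·10) = 10.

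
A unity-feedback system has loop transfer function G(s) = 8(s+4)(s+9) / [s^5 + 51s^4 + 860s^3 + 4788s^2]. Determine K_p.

K_p = lim_{s→0} G(s); with 2 poles at the origin the limit diverges, so K_p = ∞.

infinity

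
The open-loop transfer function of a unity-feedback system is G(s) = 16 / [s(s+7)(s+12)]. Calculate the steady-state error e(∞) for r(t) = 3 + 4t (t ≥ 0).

21

System type = 1 (one pole at s=0). By superposition:
  • 3: tracked with zero error.
  • 4t: e_ss = 4/K_v with K_v=4/21 → 21.
Total e_ss = 21.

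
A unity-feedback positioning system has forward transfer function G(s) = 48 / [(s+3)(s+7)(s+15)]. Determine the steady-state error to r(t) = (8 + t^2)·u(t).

infinity

System type = 0 (no poles at s=0). By superposition:
  • 8: e_ss = 8/(1+K_p) with K_p=16/105 → 840/121.
  • t^2: a type-0 system cannot track it, e_ss → ∞.
The unbounded component dominates.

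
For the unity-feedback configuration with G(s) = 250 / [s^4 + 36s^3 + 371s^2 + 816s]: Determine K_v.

The denominator has no term below 816s — 1 pole at s=0, type 1.
K_v = lim_{s→0} s·G(s) = 250 / 816 = 125/408.

125/408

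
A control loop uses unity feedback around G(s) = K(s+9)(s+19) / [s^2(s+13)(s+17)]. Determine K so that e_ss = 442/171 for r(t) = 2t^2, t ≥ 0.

G(s) has two factors of s in the denominator, so the system is type 2.
K_a = lim_{s→0} s^2·G(s) = K·9·19 / (13·17) = (171/221)·K.
e_ss = 4/K_a = 442/171 ⇒ K_a = 342/221 ⇒ K = (342/221)/(171/221) = 2.

2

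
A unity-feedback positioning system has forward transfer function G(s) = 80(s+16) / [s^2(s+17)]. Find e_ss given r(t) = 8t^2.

The open loop has two poles at the origin → type 2 system.
K_a = lim_{s→0} s^2·G(s) = 80·16 / (17) = 1280/17.
r(t) = 8t^2 gives R(s) = 16/s^3.
e_ss = 16/K_a = 16/(1280/17) = 0.2125.

0.2125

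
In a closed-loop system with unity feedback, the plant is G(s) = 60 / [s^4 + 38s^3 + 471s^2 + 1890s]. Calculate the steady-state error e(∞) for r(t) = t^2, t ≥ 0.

infinity

Factoring s from the denominator leaves a polynomial with constant term 1890, so the system is type 1.
For a type-1 system K_a = 0, so e_ss to a parabolic input is unbounded.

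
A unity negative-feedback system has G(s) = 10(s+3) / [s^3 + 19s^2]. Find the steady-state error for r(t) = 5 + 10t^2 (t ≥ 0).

38/3

Lowest-order denominator term is 19s^2, so the open loop has 2 poles at the origin → type 2 system. Taking each input component in turn:
  • 5: tracked with zero error.
  • 10t^2: e_ss = 20/K_a with K_a=30/19 → 38/3.
Total e_ss = 38/3.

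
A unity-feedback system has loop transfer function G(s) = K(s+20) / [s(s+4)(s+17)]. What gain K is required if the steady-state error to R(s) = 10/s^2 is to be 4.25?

8

The open loop has one pole at the origin → type 1 system.
K_v = lim_{s→0} s·G(s) = K·20 / (4·17) = (5/17)·K.
e_ss = 10/K_v = 4.25 ⇒ K_v = 40/17 ⇒ K = (40/17)/(5/17) = 8.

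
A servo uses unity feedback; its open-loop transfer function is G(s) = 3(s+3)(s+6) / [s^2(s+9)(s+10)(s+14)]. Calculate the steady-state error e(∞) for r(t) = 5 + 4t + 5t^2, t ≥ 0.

700/3

The open loop has two poles at the origin → type 2 system. Treating each term separately:
  • 5: tracked with zero error.
  • 4t: tracked with zero error.
  • 5t^2: e_ss = 10/K_a with K_a=3/70 → 700/3.
Total e_ss = 700/3.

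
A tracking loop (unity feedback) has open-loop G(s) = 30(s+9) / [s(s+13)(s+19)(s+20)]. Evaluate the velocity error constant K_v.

One free integrator in G(s): this is a type 1 system.
K_v = lim_{s→0} s·G(s) = 30·9 / (13·19·20) = 27/494.

27/494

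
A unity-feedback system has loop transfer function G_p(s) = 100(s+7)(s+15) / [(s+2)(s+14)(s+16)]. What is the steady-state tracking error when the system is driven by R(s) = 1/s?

The open loop has no poles at the origin → type 0 system.
K_p = lim_{s→0} G_p(s) = 100·7·15 / (2·14·16) = 23.4375.
e_ss = 1/(1 + K_p) = 1/24.4375 = 16/391.

16/391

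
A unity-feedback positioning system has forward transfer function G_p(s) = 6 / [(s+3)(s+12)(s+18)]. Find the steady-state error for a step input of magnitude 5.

540/109

The open loop has no poles at the origin → type 0 system.
K_p = lim_{s→0} G_p(s) = 6 / (3·12·18) = 1/108.
e_ss = 5/(1 + K_p) = 5/(109/108) = 540/109.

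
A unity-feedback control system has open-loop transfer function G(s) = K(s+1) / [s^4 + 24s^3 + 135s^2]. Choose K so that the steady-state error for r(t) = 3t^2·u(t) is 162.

5

Factoring s^2 from the denominator leaves a polynomial with constant term 135, so the system is type 2.
K_a = lim_{s→0} s^2·G(s) = K·1 / 135 = (1/135)·K.
e_ss = 6/K_a = 162 ⇒ K_a = 1/27 ⇒ K = (1/27)/(1/135) = 5.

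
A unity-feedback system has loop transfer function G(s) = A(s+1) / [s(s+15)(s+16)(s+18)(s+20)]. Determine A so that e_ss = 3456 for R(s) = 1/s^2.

G(s) has one factor of s in the denominator, so the system is type 1.
K_v = lim_{s→0} s·G(s) = A·1 / (15·16·18·20) = (1/86400)·A.
e_ss = 1/K_v = 3456 ⇒ K_v = 1/3456 ⇒ A = (1/3456)/(1/86400) = 25.

25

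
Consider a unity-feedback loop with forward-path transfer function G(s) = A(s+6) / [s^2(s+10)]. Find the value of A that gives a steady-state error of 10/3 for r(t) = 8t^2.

8

G(s) has two factors of s in the denominator, so the system is type 2.
K_a = lim_{s→0} s^2·G(s) = A·6 / (10) = 0.6·A.
e_ss = 16/K_a = 10/3 ⇒ K_a = 4.8 ⇒ A = 4.8/0.6 = 8.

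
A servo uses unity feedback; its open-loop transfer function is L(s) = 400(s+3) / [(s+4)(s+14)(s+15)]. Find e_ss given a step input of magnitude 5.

35/17

The open loop has no poles at the origin → type 0 system.
K_p = lim_{s→0} L(s) = 400·3 / (4·14·15) = 10/7.
e_ss = 5/(1 + K_p) = 5/(17/7) = 35/17.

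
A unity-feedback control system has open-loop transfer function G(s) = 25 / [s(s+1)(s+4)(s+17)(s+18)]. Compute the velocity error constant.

One free integrator in G(s): this is a type 1 system.
K_v = lim_{s→0} s·G(s) = 25 / (1·4·17·18) = 25/1224.

25/1224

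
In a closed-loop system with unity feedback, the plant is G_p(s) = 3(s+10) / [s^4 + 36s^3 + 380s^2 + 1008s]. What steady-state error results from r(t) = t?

Factoring s from the denominator leaves a polynomial with constant term 1008, so the system is type 1.
K_v = lim_{s→0} s·G_p(s) = 3·10 / 1008 = 5/168.
e_ss = 1/K_v = 1/(5/168) = 33.6.

33.6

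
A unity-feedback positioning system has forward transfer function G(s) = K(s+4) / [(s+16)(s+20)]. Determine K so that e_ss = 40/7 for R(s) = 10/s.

The open loop has no poles at the origin → type 0 system.
K_p = lim_{s→0} G(s) = K·4 / (16·20) = 0.0125·K.
e_ss = 10/(1 + K_p) = 40/7 ⇒ 1 + 0.0125·K = 1.75 ⇒ K = 60.

60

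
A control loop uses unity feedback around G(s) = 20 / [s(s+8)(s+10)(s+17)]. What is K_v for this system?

1/68

One free integrator in G(s): this is a type 1 system.
K_v = lim_{s→0} s·G(s) = 20 / (8·10·17) = 1/68.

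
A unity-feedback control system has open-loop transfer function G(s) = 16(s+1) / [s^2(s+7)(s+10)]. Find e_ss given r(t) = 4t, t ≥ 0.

0

The open loop has two poles at the origin → type 2 system.
K_v = ∞ for a type-2 system; e_ss to a ramp is zero.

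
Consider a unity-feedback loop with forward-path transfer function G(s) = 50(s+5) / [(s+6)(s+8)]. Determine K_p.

G(s) has no factors of s in the denominator, so the system is type 0.
K_p = lim_{s→0} G(s) = 50·5 / (6·8) = 125/24.

125/24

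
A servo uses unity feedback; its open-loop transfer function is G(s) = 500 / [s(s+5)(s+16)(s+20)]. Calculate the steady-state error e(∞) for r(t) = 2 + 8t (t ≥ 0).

25.6

System type = 1 (one pole at s=0). Taking each input component in turn:
  • 2: tracked with zero error.
  • 8t: e_ss = 8/K_v with K_v=0.3125 → 25.6.
Total e_ss = 25.6.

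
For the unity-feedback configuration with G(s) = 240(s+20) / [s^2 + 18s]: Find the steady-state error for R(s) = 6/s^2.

0.0225

Factoring s from the denominator leaves a polynomial with constant term 18, so the system is type 1.
K_v = lim_{s→0} s·G(s) = 240·20 / 18 = 800/3.
e_ss = 6/K_v = 6/(800/3) = 0.0225.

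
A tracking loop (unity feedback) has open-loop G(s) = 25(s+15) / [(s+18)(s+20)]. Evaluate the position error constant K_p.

No free integrators in G(s): this is a type 0 system.
K_p = lim_{s→0} G(s) = 25·15 / (18·20) = 25/24.

25/24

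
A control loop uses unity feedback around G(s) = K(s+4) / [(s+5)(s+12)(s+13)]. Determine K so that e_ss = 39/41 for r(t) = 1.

System type = 0 (no poles at s=0).
K_p = lim_{s→0} G(s) = K·4 / (5·12·13) = (1/195)·K.
e_ss = 1/(1 + K_p) = 39/41 ⇒ 1 + (1/195)·K = 41/39 ⇒ K = 10.

10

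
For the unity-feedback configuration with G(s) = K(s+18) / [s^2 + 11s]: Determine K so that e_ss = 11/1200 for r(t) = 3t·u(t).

The denominator has no term below 11s — 1 pole at s=0, type 1.
K_v = lim_{s→0} s·G(s) = K·18 / 11 = (18/11)·K.
e_ss = 3/K_v = 11/1200 ⇒ K_v = 3600/11 ⇒ K = (3600/11)/(18/11) = 200.

200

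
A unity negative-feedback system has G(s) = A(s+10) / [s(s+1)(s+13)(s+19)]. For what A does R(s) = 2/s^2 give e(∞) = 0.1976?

250

The open loop has one pole at the origin → type 1 system.
K_v = lim_{s→0} s·G(s) = A·10 / (1·13·19) = (10/247)·A.
e_ss = 2/K_v = 0.1976 ⇒ K_v = 2500/247 ⇒ A = (2500/247)/(10/247) = 250.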